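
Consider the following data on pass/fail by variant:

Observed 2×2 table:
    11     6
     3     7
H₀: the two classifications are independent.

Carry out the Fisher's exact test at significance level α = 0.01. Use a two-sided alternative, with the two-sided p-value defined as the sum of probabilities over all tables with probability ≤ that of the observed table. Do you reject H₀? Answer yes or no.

Margins: r₁=17, r₂=10, c₁=14, c₂=13, n=27
p_obs = C(17,11)·C(10,3)/C(27,14); sum pmf over tables with pmf ≤ p_obs
p-value (two-sided) = 0.12011
At α=0.01: p ≥ α → fail to reject H₀

reject H₀: no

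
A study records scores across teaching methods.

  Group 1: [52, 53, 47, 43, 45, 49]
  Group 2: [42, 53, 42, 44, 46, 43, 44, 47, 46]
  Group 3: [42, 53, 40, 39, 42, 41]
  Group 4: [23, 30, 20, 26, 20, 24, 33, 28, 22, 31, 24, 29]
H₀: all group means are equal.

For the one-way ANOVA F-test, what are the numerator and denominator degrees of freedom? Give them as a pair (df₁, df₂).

k = 4 groups, N = 33 total
df = (k−1, N−k) = (4−1, 33−4) = (3, 29)

degrees of freedom = [3, 29]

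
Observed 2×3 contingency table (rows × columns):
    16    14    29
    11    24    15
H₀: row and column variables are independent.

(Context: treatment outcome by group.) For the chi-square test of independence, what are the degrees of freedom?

degrees of freedom = 2

df = (r−1)(c−1) = (2−1)·(3−1) = 2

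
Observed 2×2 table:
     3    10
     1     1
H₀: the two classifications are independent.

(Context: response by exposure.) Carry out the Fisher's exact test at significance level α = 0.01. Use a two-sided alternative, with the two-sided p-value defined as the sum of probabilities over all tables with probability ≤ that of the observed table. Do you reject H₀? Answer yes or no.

reject H₀: no

Margins: r₁=13, r₂=2, c₁=4, c₂=11, n=15
p_obs = C(13,3)·C(2,1)/C(15,4); sum pmf over tables with pmf ≤ p_obs
p-value (two-sided) = 0.47619
At α=0.01: p ≥ α → fail to reject H₀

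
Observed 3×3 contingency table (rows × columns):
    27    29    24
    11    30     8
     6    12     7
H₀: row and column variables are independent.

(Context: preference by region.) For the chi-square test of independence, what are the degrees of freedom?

degrees of freedom = 4

df = (r−1)(c−1) = (3−1)·(3−1) = 4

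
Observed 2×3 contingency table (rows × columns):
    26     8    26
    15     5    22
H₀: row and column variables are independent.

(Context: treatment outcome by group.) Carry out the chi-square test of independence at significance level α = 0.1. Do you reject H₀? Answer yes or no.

reject H₀: no

Row totals [60, 42], col totals [41, 13, 48], n=102
χ² = (26−24.12)²/24.12 + (8−7.65)²/7.65 + (26−28.24)²/28.24 + (15−16.88)²/16.88 + (5−5.35)²/5.35 + (22−19.76)²/19.76 = 0.8261
df = 2
p-value (upper-tail) = 0.66162
At α=0.1: p ≥ α → fail to reject H₀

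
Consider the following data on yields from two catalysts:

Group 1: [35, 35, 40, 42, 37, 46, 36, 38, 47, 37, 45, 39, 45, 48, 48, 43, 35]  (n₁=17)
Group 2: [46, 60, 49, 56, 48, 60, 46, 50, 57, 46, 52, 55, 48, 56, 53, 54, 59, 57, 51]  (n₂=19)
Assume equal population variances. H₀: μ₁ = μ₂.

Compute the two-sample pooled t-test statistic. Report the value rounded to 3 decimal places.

x̄₁=40.941, s₁=4.841, n₁=17
x̄₂=52.789, s₂=4.803, n₂=19
s_p² = [16·4.841² + 18·4.803²]/34 = 23.2382
SE = √(s_p²·(1/17+1/19)) = 1.6094
t = (40.941−52.789)/1.6094 = -7.3621
df = 34

test statistic = -7.362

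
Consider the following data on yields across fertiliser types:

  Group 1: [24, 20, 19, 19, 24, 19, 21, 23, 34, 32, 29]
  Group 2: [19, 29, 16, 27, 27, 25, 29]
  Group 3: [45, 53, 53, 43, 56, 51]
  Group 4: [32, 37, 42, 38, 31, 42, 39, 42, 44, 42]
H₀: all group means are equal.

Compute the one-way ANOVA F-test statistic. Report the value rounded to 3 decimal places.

test statistic = 46.507

Group means [24.00, 24.57, 50.17, 38.90], grand mean 33.118
SSB = Σnᵢ(x̄ᵢ−x̄)² = 3504.082; SSW = ΣΣ(x−x̄ᵢ)² = 753.448
MSB = 3504.082/3 = 1168.0273; MSW = 753.448/30 = 25.1149
F = MSB/MSW = 46.5073
df = (3, 30)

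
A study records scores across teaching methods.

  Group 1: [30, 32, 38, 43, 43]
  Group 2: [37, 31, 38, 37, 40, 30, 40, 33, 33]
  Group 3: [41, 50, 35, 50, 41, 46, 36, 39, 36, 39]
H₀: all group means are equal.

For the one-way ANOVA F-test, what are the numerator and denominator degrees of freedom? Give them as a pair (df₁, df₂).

degrees of freedom = [2, 21]

k = 3 groups, N = 24 total
df = (k−1, N−k) = (3−1, 24−3) = (2, 21)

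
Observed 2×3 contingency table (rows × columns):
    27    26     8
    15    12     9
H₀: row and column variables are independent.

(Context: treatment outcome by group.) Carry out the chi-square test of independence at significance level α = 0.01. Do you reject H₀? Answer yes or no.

Row totals [61, 36], col totals [42, 38, 17], n=97
χ² = (27−26.41)²/26.41 + (26−23.90)²/23.90 + (8−10.69)²/10.69 + (15−15.59)²/15.59 + (12−14.10)²/14.10 + (9−6.31)²/6.31 = 2.3587
df = 2
p-value (upper-tail) = 0.30748
At α=0.01: p ≥ α → fail to reject H₀

reject H₀: no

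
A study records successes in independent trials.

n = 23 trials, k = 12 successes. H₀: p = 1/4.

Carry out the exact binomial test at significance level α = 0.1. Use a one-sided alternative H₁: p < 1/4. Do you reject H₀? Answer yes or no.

reject H₀: no

Exact binomial: n=23, k=12, p₀=1/4=0.2500
P(X≤12) from Σ C(n,i)·p₀^i·(1−p₀)^(n−i)
p-value (one-sided, H₁ less) = 0.99876
At α=0.1: p ≥ α → fail to reject H₀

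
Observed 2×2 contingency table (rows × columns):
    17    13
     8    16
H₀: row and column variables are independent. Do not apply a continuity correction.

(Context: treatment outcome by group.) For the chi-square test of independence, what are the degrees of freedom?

df = (r−1)(c−1) = (2−1)·(2−1) = 1

degrees of freedom = 1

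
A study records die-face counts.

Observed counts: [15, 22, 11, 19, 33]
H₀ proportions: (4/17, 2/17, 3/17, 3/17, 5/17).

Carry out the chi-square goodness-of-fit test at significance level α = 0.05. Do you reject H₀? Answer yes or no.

n = 100; E_i = n·p_i = [23.53, 11.76, 17.65, 17.65, 29.41]
χ² = (15−23.53)²/23.53 + (22−11.76)²/11.76 + (11−17.65)²/17.65 + (19−17.65)²/17.65 + (33−29.41)²/29.41 = 15.0418
df = 4
p-value (upper-tail) = 0.00462
At α=0.05: p < α → reject H₀

reject H₀: yes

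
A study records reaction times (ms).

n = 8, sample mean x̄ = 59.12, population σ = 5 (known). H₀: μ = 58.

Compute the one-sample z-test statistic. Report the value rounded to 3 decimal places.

SE = σ/√n = 5/√8 = 1.7678
z = (x̄−μ₀)/SE = (59.12−58)/1.7678 = 0.6336

test statistic = 0.634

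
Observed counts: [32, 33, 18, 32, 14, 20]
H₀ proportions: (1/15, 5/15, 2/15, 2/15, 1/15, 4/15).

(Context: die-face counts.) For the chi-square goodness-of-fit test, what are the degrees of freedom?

df = k − 1 = 6 − 1 = 5

degrees of freedom = 5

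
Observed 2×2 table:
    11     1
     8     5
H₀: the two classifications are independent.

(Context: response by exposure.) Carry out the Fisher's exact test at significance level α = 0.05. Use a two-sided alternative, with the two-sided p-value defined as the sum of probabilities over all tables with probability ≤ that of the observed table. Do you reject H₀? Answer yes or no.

Margins: r₁=12, r₂=13, c₁=19, c₂=6, n=25
p_obs = C(12,11)·C(13,8)/C(25,19); sum pmf over tables with pmf ≤ p_obs
p-value (two-sided) = 0.16025
At α=0.05: p ≥ α → fail to reject H₀

reject H₀: no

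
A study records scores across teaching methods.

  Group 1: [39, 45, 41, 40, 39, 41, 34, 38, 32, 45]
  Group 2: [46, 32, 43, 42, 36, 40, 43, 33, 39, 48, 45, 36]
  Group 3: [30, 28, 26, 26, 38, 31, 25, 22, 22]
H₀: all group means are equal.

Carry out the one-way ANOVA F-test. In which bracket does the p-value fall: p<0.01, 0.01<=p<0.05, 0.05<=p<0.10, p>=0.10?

p-value bracket: p<0.01

Group means [39.40, 40.25, 27.56], grand mean 36.290
SSB = Σnᵢ(x̄ᵢ−x̄)² = 971.515; SSW = ΣΣ(x−x̄ᵢ)² = 646.872
MSB = 971.515/2 = 485.7574; MSW = 646.872/28 = 23.1026
F = MSB/MSW = 21.0261
df = (2, 28)
p-value (upper-tail) = 0.00000
→ bracket: p<0.01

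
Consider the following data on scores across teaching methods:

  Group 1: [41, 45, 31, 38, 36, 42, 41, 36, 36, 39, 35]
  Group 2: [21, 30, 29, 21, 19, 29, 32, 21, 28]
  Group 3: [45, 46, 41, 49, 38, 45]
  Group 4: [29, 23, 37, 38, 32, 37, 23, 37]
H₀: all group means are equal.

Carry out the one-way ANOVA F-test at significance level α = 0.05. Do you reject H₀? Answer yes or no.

Group means [38.18, 25.56, 44.00, 32.00], grand mean 34.412
SSB = Σnᵢ(x̄ᵢ−x̄)² = 1460.377; SSW = ΣΣ(x−x̄ᵢ)² = 707.859
MSB = 1460.377/3 = 486.7922; MSW = 707.859/30 = 23.5953
F = MSB/MSW = 20.6309
df = (3, 30)
p-value (upper-tail) = 0.00000
At α=0.05: p < α → reject H₀

reject H₀: yes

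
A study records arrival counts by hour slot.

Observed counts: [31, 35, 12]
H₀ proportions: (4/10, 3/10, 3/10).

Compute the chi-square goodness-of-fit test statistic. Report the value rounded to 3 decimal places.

test statistic = 11.306

n = 78; E_i = n·p_i = [31.20, 23.40, 23.40]
χ² = (31−31.20)²/31.20 + (35−23.40)²/23.40 + (12−23.40)²/23.40 = 11.3056
df = 2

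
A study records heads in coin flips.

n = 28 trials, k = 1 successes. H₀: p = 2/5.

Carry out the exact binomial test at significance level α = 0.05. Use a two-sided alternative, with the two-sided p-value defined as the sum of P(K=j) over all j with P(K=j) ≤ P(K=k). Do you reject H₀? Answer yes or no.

Exact binomial: n=28, k=1, p₀=2/5=0.4000
P(X=j) = C(n,j)·p₀^j·(1−p₀)^(n−j); p = Σ P(X=j) over j with P(X=j) ≤ P(X=1)
p-value (two-sided) = 0.00002
At α=0.05: p < α → reject H₀

reject H₀: yes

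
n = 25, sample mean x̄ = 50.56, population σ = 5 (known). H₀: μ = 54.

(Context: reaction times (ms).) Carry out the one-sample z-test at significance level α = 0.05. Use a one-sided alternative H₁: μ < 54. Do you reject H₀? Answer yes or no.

reject H₀: yes

SE = σ/√n = 5/√25 = 1.0000
z = (x̄−μ₀)/SE = (50.56−54)/1.0000 = -3.4400
p-value (one-sided, H₁ less) = 0.00029
At α=0.05: p < α → reject H₀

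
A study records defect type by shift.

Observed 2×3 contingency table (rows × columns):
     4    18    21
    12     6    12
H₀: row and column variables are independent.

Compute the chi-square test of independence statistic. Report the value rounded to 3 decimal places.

test statistic = 10.472

Row totals [43, 30], col totals [16, 24, 33], n=73
χ² = (4−9.42)²/9.42 + (18−14.14)²/14.14 + (21−19.44)²/19.44 + (12−6.58)²/6.58 + (6−9.86)²/9.86 + (12−13.56)²/13.56 = 10.4716
df = 2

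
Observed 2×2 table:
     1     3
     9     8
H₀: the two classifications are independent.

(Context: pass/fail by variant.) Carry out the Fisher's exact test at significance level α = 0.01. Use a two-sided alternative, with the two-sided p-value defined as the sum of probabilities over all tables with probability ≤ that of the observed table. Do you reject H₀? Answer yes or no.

reject H₀: no

Margins: r₁=4, r₂=17, c₁=10, c₂=11, n=21
p_obs = C(4,1)·C(17,9)/C(21,10); sum pmf over tables with pmf ≤ p_obs
p-value (two-sided) = 0.58647
At α=0.01: p ≥ α → fail to reject H₀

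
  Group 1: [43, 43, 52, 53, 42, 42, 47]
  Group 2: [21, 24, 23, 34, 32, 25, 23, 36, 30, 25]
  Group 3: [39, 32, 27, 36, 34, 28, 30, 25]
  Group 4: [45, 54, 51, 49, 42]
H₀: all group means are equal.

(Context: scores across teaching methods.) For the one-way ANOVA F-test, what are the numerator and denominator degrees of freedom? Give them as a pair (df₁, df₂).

degrees of freedom = [3, 26]

k = 4 groups, N = 30 total
df = (k−1, N−k) = (4−1, 30−4) = (3, 26)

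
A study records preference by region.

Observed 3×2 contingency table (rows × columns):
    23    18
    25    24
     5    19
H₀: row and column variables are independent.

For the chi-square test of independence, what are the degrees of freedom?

df = (r−1)(c−1) = (3−1)·(2−1) = 2

degrees of freedom = 2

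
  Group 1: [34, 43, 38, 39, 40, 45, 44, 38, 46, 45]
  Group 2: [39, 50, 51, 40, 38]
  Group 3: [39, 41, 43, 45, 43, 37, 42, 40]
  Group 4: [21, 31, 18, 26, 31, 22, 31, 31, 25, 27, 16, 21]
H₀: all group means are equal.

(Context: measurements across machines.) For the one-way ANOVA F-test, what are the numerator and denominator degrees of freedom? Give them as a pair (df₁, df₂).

degrees of freedom = [3, 31]

k = 4 groups, N = 35 total
df = (k−1, N−k) = (4−1, 35−4) = (3, 31)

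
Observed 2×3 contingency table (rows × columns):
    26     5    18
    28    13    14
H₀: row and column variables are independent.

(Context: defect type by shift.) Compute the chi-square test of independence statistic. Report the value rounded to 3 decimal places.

test statistic = 3.796

Row totals [49, 55], col totals [54, 18, 32], n=104
χ² = (26−25.44)²/25.44 + (5−8.48)²/8.48 + (18−15.08)²/15.08 + (28−28.56)²/28.56 + (13−9.52)²/9.52 + (14−16.92)²/16.92 = 3.7961
df = 2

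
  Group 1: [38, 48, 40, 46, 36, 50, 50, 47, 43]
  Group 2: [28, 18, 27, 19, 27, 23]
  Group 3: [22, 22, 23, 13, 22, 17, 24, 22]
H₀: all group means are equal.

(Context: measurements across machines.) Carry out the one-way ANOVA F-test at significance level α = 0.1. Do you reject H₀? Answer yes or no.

Group means [44.22, 23.67, 20.62], grand mean 30.652
SSB = Σnᵢ(x̄ᵢ−x̄)² = 2754.454; SSW = ΣΣ(x−x̄ᵢ)² = 408.764
MSB = 2754.454/2 = 1377.2268; MSW = 408.764/20 = 20.4382
F = MSB/MSW = 67.3850
df = (2, 20)
p-value (upper-tail) = 0.00000
At α=0.1: p < α → reject H₀

reject H₀: yes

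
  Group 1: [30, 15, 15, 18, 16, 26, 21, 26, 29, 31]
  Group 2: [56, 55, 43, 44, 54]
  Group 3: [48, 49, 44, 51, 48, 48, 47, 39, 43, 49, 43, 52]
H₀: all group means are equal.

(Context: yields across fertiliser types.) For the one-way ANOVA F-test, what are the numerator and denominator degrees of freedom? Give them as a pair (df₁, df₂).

k = 3 groups, N = 27 total
df = (k−1, N−k) = (3−1, 27−3) = (2, 24)

degrees of freedom = [2, 24]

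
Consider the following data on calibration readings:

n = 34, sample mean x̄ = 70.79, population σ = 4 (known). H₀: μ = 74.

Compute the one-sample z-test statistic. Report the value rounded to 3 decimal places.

SE = σ/√n = 4/√34 = 0.6860
z = (x̄−μ₀)/SE = (70.79−74)/0.6860 = -4.6793

test statistic = -4.679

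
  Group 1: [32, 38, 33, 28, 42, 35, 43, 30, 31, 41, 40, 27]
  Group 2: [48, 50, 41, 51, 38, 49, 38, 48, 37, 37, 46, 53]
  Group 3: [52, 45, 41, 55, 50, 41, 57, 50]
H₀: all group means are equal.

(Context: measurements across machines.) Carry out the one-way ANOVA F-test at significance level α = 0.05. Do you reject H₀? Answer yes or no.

reject H₀: yes

Group means [35.00, 44.67, 48.88], grand mean 42.094
SSB = Σnᵢ(x̄ᵢ−x̄)² = 1051.177; SSW = ΣΣ(x−x̄ᵢ)² = 1005.542
MSB = 1051.177/2 = 525.5885; MSW = 1005.542/29 = 34.6739
F = MSB/MSW = 15.1581
df = (2, 29)
p-value (upper-tail) = 0.00003
At α=0.05: p < α → reject H₀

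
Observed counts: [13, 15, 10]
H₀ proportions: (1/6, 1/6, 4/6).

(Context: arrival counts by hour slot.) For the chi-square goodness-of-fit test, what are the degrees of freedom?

df = k − 1 = 3 − 1 = 2

degrees of freedom = 2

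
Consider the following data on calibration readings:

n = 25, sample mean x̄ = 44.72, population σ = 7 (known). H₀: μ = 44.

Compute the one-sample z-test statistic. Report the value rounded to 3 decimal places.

test statistic = 0.514

SE = σ/√n = 7/√25 = 1.4000
z = (x̄−μ₀)/SE = (44.72−44)/1.4000 = 0.5143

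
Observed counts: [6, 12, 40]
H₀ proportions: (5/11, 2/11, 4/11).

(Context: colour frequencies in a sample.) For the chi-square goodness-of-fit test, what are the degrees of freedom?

degrees of freedom = 2

df = k − 1 = 3 − 1 = 2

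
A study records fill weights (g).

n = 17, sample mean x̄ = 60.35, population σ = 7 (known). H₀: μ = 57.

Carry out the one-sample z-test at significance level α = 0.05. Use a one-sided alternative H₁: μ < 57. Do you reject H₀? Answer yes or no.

reject H₀: no

SE = σ/√n = 7/√17 = 1.6977
z = (x̄−μ₀)/SE = (60.35−57)/1.6977 = 1.9732
p-value (one-sided, H₁ less) = 0.97576
At α=0.05: p ≥ α → fail to reject H₀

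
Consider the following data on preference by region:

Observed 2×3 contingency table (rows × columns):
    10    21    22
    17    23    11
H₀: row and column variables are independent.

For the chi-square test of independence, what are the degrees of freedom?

df = (r−1)(c−1) = (2−1)·(3−1) = 2

degrees of freedom = 2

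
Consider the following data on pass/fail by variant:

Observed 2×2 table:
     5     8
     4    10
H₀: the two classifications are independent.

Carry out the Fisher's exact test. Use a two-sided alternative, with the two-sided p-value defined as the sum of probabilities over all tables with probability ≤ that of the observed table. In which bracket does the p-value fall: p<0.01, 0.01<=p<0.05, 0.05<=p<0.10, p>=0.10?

Margins: r₁=13, r₂=14, c₁=9, c₂=18, n=27
p_obs = C(13,5)·C(14,4)/C(27,9); sum pmf over tables with pmf ≤ p_obs
p-value (two-sided) = 0.69458
→ bracket: p>=0.10

p-value bracket: p>=0.10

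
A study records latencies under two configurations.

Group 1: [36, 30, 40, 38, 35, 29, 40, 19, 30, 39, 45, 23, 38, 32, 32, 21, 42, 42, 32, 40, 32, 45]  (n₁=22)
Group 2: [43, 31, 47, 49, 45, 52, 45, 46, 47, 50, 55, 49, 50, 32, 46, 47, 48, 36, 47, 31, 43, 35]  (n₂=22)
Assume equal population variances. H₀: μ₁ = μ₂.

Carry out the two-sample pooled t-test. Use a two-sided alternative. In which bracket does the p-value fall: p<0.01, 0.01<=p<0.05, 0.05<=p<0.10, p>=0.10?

p-value bracket: p<0.01

x̄₁=34.545, s₁=7.308, n₁=22
x̄₂=44.273, s₂=6.888, n₂=22
s_p² = [21·7.308² + 21·6.888²]/42 = 50.4242
SE = √(s_p²·(1/22+1/22)) = 2.1410
t = (34.545−44.273)/2.1410 = -4.5433
df = 42
p-value (two-sided) = 0.00005
→ bracket: p<0.01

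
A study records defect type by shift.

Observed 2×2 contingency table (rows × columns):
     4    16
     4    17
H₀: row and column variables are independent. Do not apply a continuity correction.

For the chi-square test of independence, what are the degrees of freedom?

degrees of freedom = 1

df = (r−1)(c−1) = (2−1)·(2−1) = 1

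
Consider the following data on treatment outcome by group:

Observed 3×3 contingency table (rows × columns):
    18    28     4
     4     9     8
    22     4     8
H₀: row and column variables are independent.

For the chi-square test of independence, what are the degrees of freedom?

degrees of freedom = 4

df = (r−1)(c−1) = (3−1)·(3−1) = 4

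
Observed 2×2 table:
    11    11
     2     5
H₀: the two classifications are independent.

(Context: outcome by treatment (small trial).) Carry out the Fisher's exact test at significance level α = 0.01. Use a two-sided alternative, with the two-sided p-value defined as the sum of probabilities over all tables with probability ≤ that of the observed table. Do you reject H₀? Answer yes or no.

reject H₀: no

Margins: r₁=22, r₂=7, c₁=13, c₂=16, n=29
p_obs = C(22,11)·C(7,2)/C(29,13); sum pmf over tables with pmf ≤ p_obs
p-value (two-sided) = 0.40996
At α=0.01: p ≥ α → fail to reject H₀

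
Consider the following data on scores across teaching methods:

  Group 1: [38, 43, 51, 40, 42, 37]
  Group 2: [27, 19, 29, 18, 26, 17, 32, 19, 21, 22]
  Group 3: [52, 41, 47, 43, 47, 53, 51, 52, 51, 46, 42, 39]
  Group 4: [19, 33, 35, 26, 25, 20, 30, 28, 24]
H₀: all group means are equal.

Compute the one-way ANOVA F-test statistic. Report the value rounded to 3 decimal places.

Group means [41.83, 23.00, 47.00, 26.67], grand mean 34.730
SSB = Σnᵢ(x̄ᵢ−x̄)² = 4070.464; SSW = ΣΣ(x−x̄ᵢ)² = 862.833
MSB = 4070.464/3 = 1356.8213; MSW = 862.833/33 = 26.1465
F = MSB/MSW = 51.8931
df = (3, 33)

test statistic = 51.893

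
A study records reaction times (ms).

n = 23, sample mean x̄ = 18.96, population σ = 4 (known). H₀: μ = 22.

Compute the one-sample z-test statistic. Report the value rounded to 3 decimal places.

SE = σ/√n = 4/√23 = 0.8341
z = (x̄−μ₀)/SE = (18.96−22)/0.8341 = -3.6448

test statistic = -3.645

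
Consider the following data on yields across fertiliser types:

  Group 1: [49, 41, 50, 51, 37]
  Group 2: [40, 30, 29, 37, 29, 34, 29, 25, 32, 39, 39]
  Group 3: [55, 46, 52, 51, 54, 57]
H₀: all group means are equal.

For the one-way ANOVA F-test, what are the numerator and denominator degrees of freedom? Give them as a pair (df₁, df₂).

k = 3 groups, N = 22 total
df = (k−1, N−k) = (3−1, 22−3) = (2, 19)

degrees of freedom = [2, 19]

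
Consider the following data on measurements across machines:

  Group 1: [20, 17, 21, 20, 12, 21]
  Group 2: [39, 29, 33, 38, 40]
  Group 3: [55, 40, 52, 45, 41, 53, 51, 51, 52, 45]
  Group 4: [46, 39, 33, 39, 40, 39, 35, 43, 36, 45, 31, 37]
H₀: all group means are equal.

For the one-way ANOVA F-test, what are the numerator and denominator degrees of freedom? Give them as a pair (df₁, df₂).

degrees of freedom = [3, 29]

k = 4 groups, N = 33 total
df = (k−1, N−k) = (4−1, 33−4) = (3, 29)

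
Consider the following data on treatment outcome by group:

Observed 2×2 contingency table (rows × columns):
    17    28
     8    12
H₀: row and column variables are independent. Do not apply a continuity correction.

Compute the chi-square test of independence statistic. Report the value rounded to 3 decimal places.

test statistic = 0.029

Row totals [45, 20], col totals [25, 40], n=65
χ² = (17−17.31)²/17.31 + (28−27.69)²/27.69 + (8−7.69)²/7.69 + (12−12.31)²/12.31 = 0.0289
df = 1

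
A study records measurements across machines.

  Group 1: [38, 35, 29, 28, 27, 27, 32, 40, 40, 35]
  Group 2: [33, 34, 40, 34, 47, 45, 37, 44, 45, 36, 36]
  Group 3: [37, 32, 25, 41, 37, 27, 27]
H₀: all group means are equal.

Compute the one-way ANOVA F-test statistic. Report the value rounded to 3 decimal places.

test statistic = 4.667

Group means [33.10, 39.18, 32.29], grand mean 35.286
SSB = Σnᵢ(x̄ᵢ−x̄)² = 277.749; SSW = ΣΣ(x−x̄ᵢ)² = 743.965
MSB = 277.749/2 = 138.8747; MSW = 743.965/25 = 29.7586
F = MSB/MSW = 4.6667
df = (2, 25)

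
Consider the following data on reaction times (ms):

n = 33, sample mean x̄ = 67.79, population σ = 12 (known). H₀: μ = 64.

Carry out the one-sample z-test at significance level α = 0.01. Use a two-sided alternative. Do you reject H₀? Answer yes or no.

SE = σ/√n = 12/√33 = 2.0889
z = (x̄−μ₀)/SE = (67.79−64)/2.0889 = 1.8143
p-value (two-sided) = 0.06963
At α=0.01: p ≥ α → fail to reject H₀

reject H₀: no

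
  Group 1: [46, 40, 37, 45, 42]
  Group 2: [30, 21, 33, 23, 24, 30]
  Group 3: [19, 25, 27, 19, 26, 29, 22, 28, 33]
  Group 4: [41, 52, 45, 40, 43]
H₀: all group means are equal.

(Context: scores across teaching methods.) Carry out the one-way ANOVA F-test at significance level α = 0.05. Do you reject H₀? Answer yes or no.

Group means [42.00, 26.83, 25.33, 44.20], grand mean 32.800
SSB = Σnᵢ(x̄ᵢ−x̄)² = 1788.367; SSW = ΣΣ(x−x̄ᵢ)² = 433.633
MSB = 1788.367/3 = 596.1222; MSW = 433.633/21 = 20.6492
F = MSB/MSW = 28.8690
df = (3, 21)
p-value (upper-tail) = 0.00000
At α=0.05: p < α → reject H₀

reject H₀: yes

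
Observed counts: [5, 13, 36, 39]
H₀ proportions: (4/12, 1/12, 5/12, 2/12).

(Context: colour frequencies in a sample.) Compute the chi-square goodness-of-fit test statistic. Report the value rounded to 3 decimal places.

n = 93; E_i = n·p_i = [31.00, 7.75, 38.75, 15.50]
χ² = (5−31.00)²/31.00 + (13−7.75)²/7.75 + (36−38.75)²/38.75 + (39−15.50)²/15.50 = 61.1871
df = 3

test statistic = 61.187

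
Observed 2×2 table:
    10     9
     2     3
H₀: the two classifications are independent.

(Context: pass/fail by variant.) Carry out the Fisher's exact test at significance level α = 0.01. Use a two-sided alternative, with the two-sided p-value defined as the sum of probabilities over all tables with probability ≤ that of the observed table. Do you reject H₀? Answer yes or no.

reject H₀: no

Margins: r₁=19, r₂=5, c₁=12, c₂=12, n=24
p_obs = C(19,10)·C(5,2)/C(24,12); sum pmf over tables with pmf ≤ p_obs
p-value (two-sided) = 1.00000
At α=0.01: p ≥ α → fail to reject H₀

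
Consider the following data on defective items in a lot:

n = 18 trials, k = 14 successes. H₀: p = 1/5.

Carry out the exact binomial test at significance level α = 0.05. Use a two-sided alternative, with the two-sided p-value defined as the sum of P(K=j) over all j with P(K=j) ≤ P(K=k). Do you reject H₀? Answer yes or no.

reject H₀: yes

Exact binomial: n=18, k=14, p₀=1/5=0.2000
P(X=j) = C(n,j)·p₀^j·(1−p₀)^(n−j); p = Σ P(X=j) over j with P(X=j) ≤ P(X=14)
p-value (two-sided) = 0.00000
At α=0.05: p < α → reject H₀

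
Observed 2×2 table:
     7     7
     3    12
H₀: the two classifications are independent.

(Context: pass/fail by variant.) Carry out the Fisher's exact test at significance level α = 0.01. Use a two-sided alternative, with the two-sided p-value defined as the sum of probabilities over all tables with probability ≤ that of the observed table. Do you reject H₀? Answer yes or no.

reject H₀: no

Margins: r₁=14, r₂=15, c₁=10, c₂=19, n=29
p_obs = C(14,7)·C(15,3)/C(29,10); sum pmf over tables with pmf ≤ p_obs
p-value (two-sided) = 0.12814
At α=0.01: p ≥ α → fail to reject H₀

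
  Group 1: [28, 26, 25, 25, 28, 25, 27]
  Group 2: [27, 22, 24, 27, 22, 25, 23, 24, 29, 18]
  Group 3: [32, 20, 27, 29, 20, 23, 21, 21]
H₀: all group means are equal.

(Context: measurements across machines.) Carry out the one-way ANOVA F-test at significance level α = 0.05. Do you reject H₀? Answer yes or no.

Group means [26.29, 24.10, 24.12], grand mean 24.720
SSB = Σnᵢ(x̄ᵢ−x̄)² = 23.836; SSW = ΣΣ(x−x̄ᵢ)² = 249.204
MSB = 23.836/2 = 11.9182; MSW = 249.204/22 = 11.3274
F = MSB/MSW = 1.0522
df = (2, 22)
p-value (upper-tail) = 0.36611
At α=0.05: p ≥ α → fail to reject H₀

reject H₀: no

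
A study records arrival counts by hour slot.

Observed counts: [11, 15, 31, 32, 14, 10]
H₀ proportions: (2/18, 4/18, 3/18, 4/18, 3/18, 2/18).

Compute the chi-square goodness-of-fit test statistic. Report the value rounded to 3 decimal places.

n = 113; E_i = n·p_i = [12.56, 25.11, 18.83, 25.11, 18.83, 12.56]
χ² = (11−12.56)²/12.56 + (15−25.11)²/25.11 + (31−18.83)²/18.83 + (32−25.11)²/25.11 + (14−18.83)²/18.83 + (10−12.56)²/12.56 = 15.7743
df = 5

test statistic = 15.774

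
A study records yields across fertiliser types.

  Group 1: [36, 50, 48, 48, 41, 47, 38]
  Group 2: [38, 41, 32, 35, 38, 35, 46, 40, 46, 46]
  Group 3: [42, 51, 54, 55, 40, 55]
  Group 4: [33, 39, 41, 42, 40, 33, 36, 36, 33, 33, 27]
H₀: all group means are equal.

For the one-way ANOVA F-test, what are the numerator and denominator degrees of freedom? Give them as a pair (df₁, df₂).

k = 4 groups, N = 34 total
df = (k−1, N−k) = (4−1, 34−4) = (3, 30)

degrees of freedom = [3, 30]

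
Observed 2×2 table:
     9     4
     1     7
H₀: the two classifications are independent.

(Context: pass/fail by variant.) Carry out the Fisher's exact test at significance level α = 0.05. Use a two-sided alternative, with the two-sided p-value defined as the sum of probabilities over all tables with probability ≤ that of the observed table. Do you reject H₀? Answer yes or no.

Margins: r₁=13, r₂=8, c₁=10, c₂=11, n=21
p_obs = C(13,9)·C(8,1)/C(21,10); sum pmf over tables with pmf ≤ p_obs
p-value (two-sided) = 0.02374
At α=0.05: p < α → reject H₀

reject H₀: yes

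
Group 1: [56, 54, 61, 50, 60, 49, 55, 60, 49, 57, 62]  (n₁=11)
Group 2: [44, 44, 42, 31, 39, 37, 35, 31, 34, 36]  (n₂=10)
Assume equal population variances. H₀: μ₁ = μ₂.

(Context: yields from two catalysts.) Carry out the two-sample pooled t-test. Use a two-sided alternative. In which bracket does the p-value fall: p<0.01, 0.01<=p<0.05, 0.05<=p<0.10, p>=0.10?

p-value bracket: p<0.01

x̄₁=55.727, s₁=4.819, n₁=11
x̄₂=37.300, s₂=4.855, n₂=10
s_p² = [10·4.819² + 9·4.855²]/19 = 23.3833
SE = √(s_p²·(1/11+1/10)) = 2.1128
t = (55.727−37.300)/2.1128 = 8.7216
df = 19
p-value (two-sided) = 0.00000
→ bracket: p<0.01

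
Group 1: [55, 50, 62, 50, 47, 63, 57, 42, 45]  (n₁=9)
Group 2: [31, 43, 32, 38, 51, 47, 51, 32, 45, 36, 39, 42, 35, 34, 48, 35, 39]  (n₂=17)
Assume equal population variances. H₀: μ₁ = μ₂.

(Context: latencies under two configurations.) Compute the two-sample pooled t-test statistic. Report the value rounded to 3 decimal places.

x̄₁=52.333, s₁=7.382, n₁=9
x̄₂=39.882, s₂=6.660, n₂=17
s_p² = [8·7.382² + 16·6.660²]/24 = 47.7402
SE = √(s_p²·(1/9+1/17)) = 2.8483
t = (52.333−39.882)/2.8483 = 4.3714
df = 24

test statistic = 4.371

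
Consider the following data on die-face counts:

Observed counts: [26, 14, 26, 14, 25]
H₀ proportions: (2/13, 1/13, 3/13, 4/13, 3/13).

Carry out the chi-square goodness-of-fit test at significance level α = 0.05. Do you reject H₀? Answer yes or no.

reject H₀: yes

n = 105; E_i = n·p_i = [16.15, 8.08, 24.23, 32.31, 24.23]
χ² = (26−16.15)²/16.15 + (14−8.08)²/8.08 + (26−24.23)²/24.23 + (14−32.31)²/32.31 + (25−24.23)²/24.23 = 20.8730
df = 4
p-value (upper-tail) = 0.00034
At α=0.05: p < α → reject H₀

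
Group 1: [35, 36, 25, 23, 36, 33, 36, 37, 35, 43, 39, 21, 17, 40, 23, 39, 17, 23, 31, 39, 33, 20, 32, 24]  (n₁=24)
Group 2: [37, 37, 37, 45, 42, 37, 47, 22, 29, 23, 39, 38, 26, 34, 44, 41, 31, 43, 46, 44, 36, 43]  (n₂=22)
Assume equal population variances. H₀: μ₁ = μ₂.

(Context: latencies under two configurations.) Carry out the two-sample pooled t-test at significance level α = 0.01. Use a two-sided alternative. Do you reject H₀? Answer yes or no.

reject H₀: yes

x̄₁=30.708, s₁=7.959, n₁=24
x̄₂=37.318, s₂=7.273, n₂=22
s_p² = [23·7.959² + 21·7.273²]/44 = 58.3575
SE = √(s_p²·(1/24+1/22)) = 2.2548
t = (30.708−37.318)/2.2548 = -2.9314
df = 44
p-value (two-sided) = 0.00533
At α=0.01: p < α → reject H₀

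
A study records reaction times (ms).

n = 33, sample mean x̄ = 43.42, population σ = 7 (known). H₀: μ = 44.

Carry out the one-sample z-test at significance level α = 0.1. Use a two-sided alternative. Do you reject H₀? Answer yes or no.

SE = σ/√n = 7/√33 = 1.2185
z = (x̄−μ₀)/SE = (43.42−44)/1.2185 = -0.4760
p-value (two-sided) = 0.63409
At α=0.1: p ≥ α → fail to reject H₀

reject H₀: no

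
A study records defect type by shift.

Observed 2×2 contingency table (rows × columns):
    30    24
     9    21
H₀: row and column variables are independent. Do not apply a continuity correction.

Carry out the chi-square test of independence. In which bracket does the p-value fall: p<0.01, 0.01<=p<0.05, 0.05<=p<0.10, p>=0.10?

p-value bracket: 0.01<=p<0.05

Row totals [54, 30], col totals [39, 45], n=84
χ² = (30−25.07)²/25.07 + (24−28.93)²/28.93 + (9−13.93)²/13.93 + (21−16.07)²/16.07 = 5.0639
df = 1
p-value (upper-tail) = 0.02443
→ bracket: 0.01<=p<0.05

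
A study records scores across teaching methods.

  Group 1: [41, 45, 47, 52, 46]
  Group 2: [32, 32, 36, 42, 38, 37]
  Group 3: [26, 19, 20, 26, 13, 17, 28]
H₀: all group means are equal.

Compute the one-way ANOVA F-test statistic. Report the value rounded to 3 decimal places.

Group means [46.20, 36.17, 21.29], grand mean 33.167
SSB = Σnᵢ(x̄ᵢ−x̄)² = 1891.438; SSW = ΣΣ(x−x̄ᵢ)² = 319.062
MSB = 1891.438/2 = 945.7190; MSW = 319.062/15 = 21.2708
F = MSB/MSW = 44.4609
df = (2, 15)

test statistic = 44.461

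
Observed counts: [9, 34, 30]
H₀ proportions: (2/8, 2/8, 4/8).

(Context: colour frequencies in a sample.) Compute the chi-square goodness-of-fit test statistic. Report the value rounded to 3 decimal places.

n = 73; E_i = n·p_i = [18.25, 18.25, 36.50]
χ² = (9−18.25)²/18.25 + (34−18.25)²/18.25 + (30−36.50)²/36.50 = 19.4384
df = 2

test statistic = 19.438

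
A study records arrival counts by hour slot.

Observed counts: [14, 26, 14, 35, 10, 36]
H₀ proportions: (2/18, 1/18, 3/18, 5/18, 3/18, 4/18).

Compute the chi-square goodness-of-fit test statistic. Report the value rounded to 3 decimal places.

n = 135; E_i = n·p_i = [15.00, 7.50, 22.50, 37.50, 22.50, 30.00]
χ² = (14−15.00)²/15.00 + (26−7.50)²/7.50 + (14−22.50)²/22.50 + (35−37.50)²/37.50 + (10−22.50)²/22.50 + (36−30.00)²/30.00 = 57.2222
df = 5

test statistic = 57.222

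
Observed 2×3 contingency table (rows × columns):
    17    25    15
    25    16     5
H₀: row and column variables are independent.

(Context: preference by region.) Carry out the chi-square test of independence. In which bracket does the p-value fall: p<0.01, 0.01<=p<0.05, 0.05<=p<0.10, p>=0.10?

Row totals [57, 46], col totals [42, 41, 20], n=103
χ² = (17−23.24)²/23.24 + (25−22.69)²/22.69 + (15−11.07)²/11.07 + (25−18.76)²/18.76 + (16−18.31)²/18.31 + (5−8.93)²/8.93 = 7.4092
df = 2
p-value (upper-tail) = 0.02461
→ bracket: 0.01<=p<0.05

p-value bracket: 0.01<=p<0.05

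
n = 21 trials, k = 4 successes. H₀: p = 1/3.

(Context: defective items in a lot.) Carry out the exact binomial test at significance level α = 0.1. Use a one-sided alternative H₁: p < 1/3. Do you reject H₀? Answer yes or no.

Exact binomial: n=21, k=4, p₀=1/3=0.3333
P(X≤4) from Σ C(n,i)·p₀^i·(1−p₀)^(n−i)
p-value (one-sided, H₁ less) = 0.12116
At α=0.1: p ≥ α → fail to reject H₀

reject H₀: no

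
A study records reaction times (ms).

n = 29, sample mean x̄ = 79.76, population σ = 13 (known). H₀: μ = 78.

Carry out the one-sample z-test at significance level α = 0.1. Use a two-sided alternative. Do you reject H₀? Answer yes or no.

reject H₀: no

SE = σ/√n = 13/√29 = 2.4140
z = (x̄−μ₀)/SE = (79.76−78)/2.4140 = 0.7291
p-value (two-sided) = 0.46596
At α=0.1: p ≥ α → fail to reject H₀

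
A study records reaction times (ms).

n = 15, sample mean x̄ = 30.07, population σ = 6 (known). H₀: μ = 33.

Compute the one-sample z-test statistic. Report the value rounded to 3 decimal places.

SE = σ/√n = 6/√15 = 1.5492
z = (x̄−μ₀)/SE = (30.07−33)/1.5492 = -1.8913

test statistic = -1.891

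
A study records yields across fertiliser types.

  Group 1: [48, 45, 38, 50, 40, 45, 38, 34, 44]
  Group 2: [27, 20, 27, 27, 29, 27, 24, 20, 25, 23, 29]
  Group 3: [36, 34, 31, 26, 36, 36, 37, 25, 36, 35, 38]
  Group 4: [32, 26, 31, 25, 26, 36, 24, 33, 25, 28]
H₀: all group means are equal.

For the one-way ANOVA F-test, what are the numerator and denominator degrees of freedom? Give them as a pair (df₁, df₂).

degrees of freedom = [3, 37]

k = 4 groups, N = 41 total
df = (k−1, N−k) = (4−1, 41−4) = (3, 37)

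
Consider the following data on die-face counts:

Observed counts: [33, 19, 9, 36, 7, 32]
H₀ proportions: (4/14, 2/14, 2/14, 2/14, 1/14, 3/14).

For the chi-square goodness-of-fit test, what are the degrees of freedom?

df = k − 1 = 6 − 1 = 5

degrees of freedom = 5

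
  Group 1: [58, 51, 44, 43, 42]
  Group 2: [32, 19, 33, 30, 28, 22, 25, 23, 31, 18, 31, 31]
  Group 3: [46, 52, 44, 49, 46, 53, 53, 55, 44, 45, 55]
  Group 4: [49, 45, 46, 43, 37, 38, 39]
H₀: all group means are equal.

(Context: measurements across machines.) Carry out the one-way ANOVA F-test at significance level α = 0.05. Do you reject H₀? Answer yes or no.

Group means [47.60, 26.92, 49.27, 42.43], grand mean 40.000
SSB = Σnᵢ(x̄ᵢ−x̄)² = 3329.987; SSW = ΣΣ(x−x̄ᵢ)² = 814.013
MSB = 3329.987/3 = 1109.9957; MSW = 814.013/31 = 26.2585
F = MSB/MSW = 42.2719
df = (3, 31)
p-value (upper-tail) = 0.00000
At α=0.05: p < α → reject H₀

reject H₀: yes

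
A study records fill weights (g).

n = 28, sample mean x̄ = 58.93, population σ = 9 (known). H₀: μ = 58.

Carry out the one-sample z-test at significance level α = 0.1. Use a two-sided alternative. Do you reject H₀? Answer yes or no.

reject H₀: no

SE = σ/√n = 9/√28 = 1.7008
z = (x̄−μ₀)/SE = (58.93−58)/1.7008 = 0.5468
p-value (two-sided) = 0.58452
At α=0.1: p ≥ α → fail to reject H₀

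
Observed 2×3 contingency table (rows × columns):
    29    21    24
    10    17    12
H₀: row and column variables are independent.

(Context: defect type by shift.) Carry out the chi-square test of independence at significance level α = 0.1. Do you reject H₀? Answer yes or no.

Row totals [74, 39], col totals [39, 38, 36], n=113
χ² = (29−25.54)²/25.54 + (21−24.88)²/24.88 + (24−23.58)²/23.58 + (10−13.46)²/13.46 + (17−13.12)²/13.12 + (12−12.42)²/12.42 = 3.1378
df = 2
p-value (upper-tail) = 0.20828
At α=0.1: p ≥ α → fail to reject H₀

reject H₀: no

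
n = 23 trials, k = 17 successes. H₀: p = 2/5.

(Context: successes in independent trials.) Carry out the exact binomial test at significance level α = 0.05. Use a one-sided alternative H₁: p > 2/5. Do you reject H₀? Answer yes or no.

Exact binomial: n=23, k=17, p₀=2/5=0.4000
P(X≥17) from Σ C(n,i)·p₀^i·(1−p₀)^(n−i)
p-value (one-sided, H₁ greater) = 0.00103
At α=0.05: p < α → reject H₀

reject H₀: yes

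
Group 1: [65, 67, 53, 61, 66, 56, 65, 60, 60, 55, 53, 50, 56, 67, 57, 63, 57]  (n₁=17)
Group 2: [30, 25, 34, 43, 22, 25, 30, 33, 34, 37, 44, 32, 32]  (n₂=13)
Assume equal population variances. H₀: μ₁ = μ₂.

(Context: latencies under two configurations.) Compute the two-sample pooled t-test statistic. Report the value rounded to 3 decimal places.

test statistic = 12.521

x̄₁=59.471, s₁=5.375, n₁=17
x̄₂=32.385, s₂=6.475, n₂=13
s_p² = [16·5.375² + 12·6.475²]/28 = 34.4754
SE = √(s_p²·(1/17+1/13)) = 2.1633
t = (59.471−32.385)/2.1633 = 12.5206
df = 28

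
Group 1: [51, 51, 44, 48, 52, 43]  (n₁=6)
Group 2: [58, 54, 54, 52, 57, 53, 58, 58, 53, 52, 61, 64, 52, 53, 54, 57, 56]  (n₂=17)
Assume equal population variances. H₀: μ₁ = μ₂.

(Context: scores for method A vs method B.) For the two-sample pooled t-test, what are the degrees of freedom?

degrees of freedom = 21

df = n₁ + n₂ − 2 = 6 + 17 − 2 = 21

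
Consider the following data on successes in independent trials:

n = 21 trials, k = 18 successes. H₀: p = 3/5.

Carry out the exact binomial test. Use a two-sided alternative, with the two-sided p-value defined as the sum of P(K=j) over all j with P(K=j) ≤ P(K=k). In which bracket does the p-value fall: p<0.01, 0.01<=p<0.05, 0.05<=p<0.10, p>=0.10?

p-value bracket: 0.01<=p<0.05

Exact binomial: n=21, k=18, p₀=3/5=0.6000
P(X=j) = C(n,j)·p₀^j·(1−p₀)^(n−j); p = Σ P(X=j) over j with P(X=j) ≤ P(X=18)
p-value (two-sided) = 0.01457
→ bracket: 0.01<=p<0.05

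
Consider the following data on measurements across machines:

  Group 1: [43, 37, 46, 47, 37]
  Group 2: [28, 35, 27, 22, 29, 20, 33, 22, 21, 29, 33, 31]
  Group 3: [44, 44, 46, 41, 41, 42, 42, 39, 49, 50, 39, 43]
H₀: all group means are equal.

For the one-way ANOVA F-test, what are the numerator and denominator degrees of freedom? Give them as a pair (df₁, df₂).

degrees of freedom = [2, 26]

k = 3 groups, N = 29 total
df = (k−1, N−k) = (3−1, 29−3) = (2, 26)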